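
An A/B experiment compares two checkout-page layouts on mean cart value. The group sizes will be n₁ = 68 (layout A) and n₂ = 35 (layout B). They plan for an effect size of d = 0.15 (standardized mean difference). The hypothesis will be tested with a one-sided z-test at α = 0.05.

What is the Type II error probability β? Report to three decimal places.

Noncentrality parameter: δ = d / √(1/n₁ + 1/n₂) = 0.15 / √(1/68 + 1/35) = 0.7210
One-sided α = 0.05 → critical value z_{0.05} = 1.645.
Power = Φ(δ − 1.645) = Φ(-0.924) = 0.1778.
Type II error: β = 1 − power = 1 − 0.1778 = 0.8222.

β ≈ 0.822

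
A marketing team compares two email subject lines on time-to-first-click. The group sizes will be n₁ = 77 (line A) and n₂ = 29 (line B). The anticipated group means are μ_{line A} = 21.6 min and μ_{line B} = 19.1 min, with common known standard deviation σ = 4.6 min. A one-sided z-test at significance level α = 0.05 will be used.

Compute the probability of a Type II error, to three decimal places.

Standardized effect: d = |μ_{line A} − μ_{line B}| / σ = |21.6 − 19.1| / 4.6 = 0.5435
Noncentrality parameter: δ = d / √(1/n₁ + 1/n₂) = 0.5435 / √(1/77 + 1/29) = 2.4944
One-sided α = 0.05 → critical value z_{0.05} = 1.645.
Power = P(Z > 1.645 − δ) = Φ(0.850) = 0.8022.
Type II error: β = 1 − power = 1 − 0.8022 = 0.1978.

β ≈ 0.198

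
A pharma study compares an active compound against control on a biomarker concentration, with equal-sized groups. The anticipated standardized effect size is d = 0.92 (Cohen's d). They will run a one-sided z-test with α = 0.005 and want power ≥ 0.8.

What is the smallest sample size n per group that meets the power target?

Set Φ(δ − 2.576) = 0.8; then δ − 2.576 = Φ⁻¹(0.8) = 0.842, giving δ = 3.417.
δ = d·√(n/2) ⇒ n = 2(δ/d)² = 2 × (3.417 / 0.92)² = 27.60.
Rounding up, n = 28 per group.

n = 28 per group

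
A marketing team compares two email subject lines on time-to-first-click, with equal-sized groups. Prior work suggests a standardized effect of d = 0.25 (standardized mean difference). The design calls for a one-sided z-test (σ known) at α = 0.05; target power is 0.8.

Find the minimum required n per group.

Set Φ(δ − 1.645) = 0.8; then δ − 1.645 = Φ⁻¹(0.8) = 0.842, giving δ = 2.486.
δ = d·√(n/2) ⇒ n = 2(δ/d)² = 2 × (2.486 / 0.25)² = 197.84.
Rounding up, n = 198 per group.

n = 198 per group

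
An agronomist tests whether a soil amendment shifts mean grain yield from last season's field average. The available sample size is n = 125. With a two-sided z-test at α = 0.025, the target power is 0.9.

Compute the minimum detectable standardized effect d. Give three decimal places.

Required noncentrality: δ = z_{0.0125} + z_{0.10} = 2.241 + 1.282 = 3.523.
(The second rejection-region term Φ(−δ − z_{α/2}) is negligible and dropped.)
δ = d·√n ⇒ d = δ/√n = 3.523/√125 = 0.3151.

d ≈ 0.315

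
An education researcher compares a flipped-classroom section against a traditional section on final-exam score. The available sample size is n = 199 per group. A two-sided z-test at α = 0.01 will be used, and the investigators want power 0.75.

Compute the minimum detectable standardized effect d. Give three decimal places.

Need Φ(δ − 2.576) = 0.75, so δ = 2.576 + 0.674 = 3.250.
(Lower-tail contribution to power is negligible for δ > 0.)
δ = d·√(n/2) ⇒ d = δ/√(n/2) = 3.250/√(199/2) = 0.3258.

d ≈ 0.326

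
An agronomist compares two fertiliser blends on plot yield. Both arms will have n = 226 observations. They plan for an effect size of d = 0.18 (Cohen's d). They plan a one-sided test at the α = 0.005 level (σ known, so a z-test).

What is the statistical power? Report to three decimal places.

Noncentrality parameter: δ = d·√(n/2) = 0.18 × √(226/2) = 1.9134
Critical value for a one-sided test at α = 0.005: z_α = 2.576.
Power = P(Z > 2.576 − δ) = Φ(-0.662) = 0.2539.

Power ≈ 0.254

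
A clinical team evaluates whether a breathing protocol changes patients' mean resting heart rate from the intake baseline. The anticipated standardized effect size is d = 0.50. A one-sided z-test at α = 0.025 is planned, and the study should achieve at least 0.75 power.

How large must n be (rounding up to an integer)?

n = 28

For power 0.75 need Φ(δ − z_{0.025}) = 0.75, so δ = z_{0.025} + z_{0.25} = 1.960 + 0.674 = 2.634.
δ = d·√n ⇒ n = (δ/d)² = (2.634 / 0.50)² = 27.76.
Round up to the next whole unit.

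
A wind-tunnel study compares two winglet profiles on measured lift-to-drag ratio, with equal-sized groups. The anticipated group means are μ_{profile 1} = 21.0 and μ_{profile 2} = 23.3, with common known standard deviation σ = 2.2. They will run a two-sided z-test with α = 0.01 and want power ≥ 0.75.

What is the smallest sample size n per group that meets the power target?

Standardized effect: d = |μ_{profile 1} − μ_{profile 2}| / σ = |21.0 − 23.3| / 2.2 = 1.0455
For power 0.75 need Φ(δ − z_{0.005}) = 0.75, so δ = z_{0.005} + z_{0.25} = 2.576 + 0.674 = 3.250.
(The Φ(−δ − z_{α/2}) term is vanishingly small for δ > 0 and is dropped in the standard sample-size formula.)
δ = d·√(n/2) ⇒ n = 2(δ/d)² = 2 × (3.250 / 1.0455)² = 19.33.
Round up to the next whole unit.

n = 20 per group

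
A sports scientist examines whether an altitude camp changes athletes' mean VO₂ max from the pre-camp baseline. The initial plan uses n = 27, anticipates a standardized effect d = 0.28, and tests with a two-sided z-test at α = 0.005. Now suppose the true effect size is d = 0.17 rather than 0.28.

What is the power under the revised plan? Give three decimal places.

Power ≈ 0.027

With d = 0.17: δ = d·√n = 0.17 × √27 = 0.8833. Critical value z_{0.0025} = 2.807.
Revised power = Φ(δ − 2.807) + Φ(−δ − 2.807) = Φ(-1.924) + Φ(-3.690) = 0.0272 + 0.0001 = 0.0273.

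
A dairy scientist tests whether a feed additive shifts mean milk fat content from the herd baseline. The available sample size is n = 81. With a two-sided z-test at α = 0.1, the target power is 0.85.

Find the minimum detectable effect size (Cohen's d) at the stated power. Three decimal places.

Required noncentrality: δ = z_{0.05} + z_{0.15} = 1.645 + 1.036 = 2.681.
(Lower-tail contribution to power is negligible for δ > 0.)
δ = d·√n ⇒ d = δ/√n = 2.681/√81 = 0.2979.

d ≈ 0.298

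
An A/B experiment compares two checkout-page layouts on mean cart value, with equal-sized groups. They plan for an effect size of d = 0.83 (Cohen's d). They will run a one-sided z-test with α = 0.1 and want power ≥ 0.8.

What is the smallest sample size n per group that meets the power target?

n = 14 per group

Set Φ(δ − 1.282) = 0.8; then δ − 1.282 = Φ⁻¹(0.8) = 0.842, giving δ = 2.123.
δ = d·√(n/2) ⇒ n = 2(δ/d)² = 2 × (2.123 / 0.83)² = 13.09.
Rounding up, n = 14 per group.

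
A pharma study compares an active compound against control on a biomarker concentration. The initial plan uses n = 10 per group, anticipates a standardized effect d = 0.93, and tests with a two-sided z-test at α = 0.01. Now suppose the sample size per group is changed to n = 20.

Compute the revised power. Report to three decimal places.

With n = 20 per group: δ = d·√(n/2) = 0.93 × √(20/2) = 2.9409. Critical value z_{0.005} = 2.576.
Revised power = Φ(δ − 2.576) + Φ(−δ − 2.576) = Φ(0.365) + Φ(-5.517) = 0.6425 + 0.0000 = 0.6425.

Power ≈ 0.642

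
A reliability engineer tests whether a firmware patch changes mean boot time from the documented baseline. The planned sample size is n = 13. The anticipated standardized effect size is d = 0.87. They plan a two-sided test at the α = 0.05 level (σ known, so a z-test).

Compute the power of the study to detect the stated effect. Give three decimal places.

Power ≈ 0.880

Noncentrality parameter: δ = d·√n = 0.87 × √13 = 3.1368
Critical value for a two-sided test at α = 0.05: z_{α/2} = 1.960.
Power = Φ(δ − 1.960) + Φ(−δ − 1.960) = Φ(1.177) + Φ(-5.097) = 0.8804 + 0.0000 = 0.8804.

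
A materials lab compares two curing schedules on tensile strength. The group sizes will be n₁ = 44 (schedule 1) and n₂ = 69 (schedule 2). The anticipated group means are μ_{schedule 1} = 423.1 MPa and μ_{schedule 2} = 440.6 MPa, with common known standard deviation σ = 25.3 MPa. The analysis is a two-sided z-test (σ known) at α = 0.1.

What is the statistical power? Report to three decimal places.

Standardized effect: d = |μ_{schedule 1} − μ_{schedule 2}| / σ = |423.1 − 440.6| / 25.3 = 0.6917
Noncentrality parameter: δ = d / √(1/n₁ + 1/n₂) = 0.6917 / √(1/44 + 1/69) = 3.5853
Critical value for a two-sided test at α = 0.1: z_{α/2} = 1.645.
Power = Φ(δ − 1.645) + Φ(−δ − 1.645) = Φ(1.940) + Φ(-5.230) = 0.9738 + 0.0000 = 0.9738.

Power ≈ 0.974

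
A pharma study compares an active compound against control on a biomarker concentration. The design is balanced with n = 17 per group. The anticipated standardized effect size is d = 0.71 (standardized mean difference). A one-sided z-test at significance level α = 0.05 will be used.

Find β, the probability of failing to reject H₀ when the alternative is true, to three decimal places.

β ≈ 0.335

Noncentrality parameter: δ = d·√(n/2) = 0.71 × √(17/2) = 2.0700
Critical value for a one-sided test at α = 0.05: z_α = 1.645.
Power = Φ(δ − 1.645) = Φ(0.425) = 0.6646.
Type II error: β = 1 − power = 1 − 0.6646 = 0.3354.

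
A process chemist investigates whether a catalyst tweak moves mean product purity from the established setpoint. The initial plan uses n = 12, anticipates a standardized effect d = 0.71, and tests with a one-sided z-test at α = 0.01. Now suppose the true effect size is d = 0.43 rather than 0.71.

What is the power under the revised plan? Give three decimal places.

With d = 0.43: δ = d·√n = 0.43 × √12 = 1.4896. Critical value z_{0.01} = 2.326.
Revised power = Φ(δ − 2.326) = Φ(-0.837) = 0.2014.

Power ≈ 0.201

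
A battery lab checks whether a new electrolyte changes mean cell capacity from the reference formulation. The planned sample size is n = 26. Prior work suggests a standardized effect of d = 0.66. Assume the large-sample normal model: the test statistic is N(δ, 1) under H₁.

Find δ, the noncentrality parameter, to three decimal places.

δ ≈ 3.365

δ = d·√n = 0.66 × √26 = 3.3654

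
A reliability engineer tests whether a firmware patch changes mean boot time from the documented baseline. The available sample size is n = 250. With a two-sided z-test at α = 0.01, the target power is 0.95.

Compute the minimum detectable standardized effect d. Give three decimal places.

Required noncentrality: δ = z_{0.005} + z_{0.05} = 2.576 + 1.645 = 4.221.
(The second rejection-region term Φ(−δ − z_{α/2}) is negligible and dropped.)
δ = d·√n ⇒ d = δ/√n = 4.221/√250 = 0.2669.

d ≈ 0.267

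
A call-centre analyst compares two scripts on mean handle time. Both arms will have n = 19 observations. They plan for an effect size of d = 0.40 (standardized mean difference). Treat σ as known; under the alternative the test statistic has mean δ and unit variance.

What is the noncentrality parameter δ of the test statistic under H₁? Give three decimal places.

δ = d·√(n/2) = 0.40 × √(19/2) = 1.2329

δ ≈ 1.233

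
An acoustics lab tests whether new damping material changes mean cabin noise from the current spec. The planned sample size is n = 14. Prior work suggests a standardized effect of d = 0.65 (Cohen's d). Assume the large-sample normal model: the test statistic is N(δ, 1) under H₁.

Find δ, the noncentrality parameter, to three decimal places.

δ = d·√n = 0.65 × √14 = 2.4321

δ ≈ 2.432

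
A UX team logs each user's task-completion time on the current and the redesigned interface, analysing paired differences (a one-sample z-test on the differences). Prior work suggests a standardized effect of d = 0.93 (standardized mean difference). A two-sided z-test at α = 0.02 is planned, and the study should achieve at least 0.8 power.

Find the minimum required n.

n = 12

For power 0.8 need Φ(δ − z_{0.01}) = 0.8, so δ = z_{0.01} + z_{0.20} = 2.326 + 0.842 = 3.168.
(Ignoring the negligible lower-tail rejection probability gives the usual closed-form inversion.)
δ = d·√n ⇒ n = (δ/d)² = (3.168 / 0.93)² = 11.60.
Round up to the next whole unit.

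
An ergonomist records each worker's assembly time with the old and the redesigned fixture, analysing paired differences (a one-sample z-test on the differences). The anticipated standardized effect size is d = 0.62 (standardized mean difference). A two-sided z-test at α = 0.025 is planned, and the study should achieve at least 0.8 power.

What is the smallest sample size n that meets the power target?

n = 25

Set Φ(δ − 2.241) = 0.8; then δ − 2.241 = Φ⁻¹(0.8) = 0.842, giving δ = 3.083.
(The Φ(−δ − z_{α/2}) term is vanishingly small for δ > 0 and is dropped in the standard sample-size formula.)
δ = d·√n ⇒ n = (δ/d)² = (3.083 / 0.62)² = 24.73.
Rounding up, n = 25.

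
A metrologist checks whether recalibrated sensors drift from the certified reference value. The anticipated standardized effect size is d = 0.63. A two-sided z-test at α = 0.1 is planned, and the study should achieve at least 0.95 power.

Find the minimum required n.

Set Φ(δ − 1.645) = 0.95; then δ − 1.645 = Φ⁻¹(0.95) = 1.645, giving δ = 3.290.
(For δ > 0 the lower-tail rejection region contributes negligibly to power, so the one-term inversion is standard.)
δ = d·√n ⇒ n = (δ/d)² = (3.290 / 0.63)² = 27.27.
Round up to the next whole unit.

n = 28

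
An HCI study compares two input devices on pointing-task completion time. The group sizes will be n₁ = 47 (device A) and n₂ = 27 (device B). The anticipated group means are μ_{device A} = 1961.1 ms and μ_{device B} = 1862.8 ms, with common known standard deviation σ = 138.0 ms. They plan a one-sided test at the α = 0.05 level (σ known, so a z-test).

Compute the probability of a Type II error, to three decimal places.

β ≈ 0.096

Standardized effect: d = |μ_{device A} − μ_{device B}| / σ = |1961.1 − 1862.8| / 138.0 = 0.7123
Noncentrality parameter: δ = d / √(1/n₁ + 1/n₂) = 0.7123 / √(1/47 + 1/27) = 2.9498
One-sided α = 0.05 → critical value z_{0.05} = 1.645.
Power = Φ(δ − 1.645) = Φ(1.305) = 0.9040.
Type II error: β = 1 − power = 1 − 0.9040 = 0.0960.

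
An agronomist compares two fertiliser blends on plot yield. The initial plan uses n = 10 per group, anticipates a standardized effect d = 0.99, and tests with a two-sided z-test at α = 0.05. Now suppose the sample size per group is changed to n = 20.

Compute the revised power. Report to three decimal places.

Power ≈ 0.879

With n = 20 per group: δ = d·√(n/2) = 0.99 × √(20/2) = 3.1307. Critical value z_{0.025} = 1.960.
Revised power = Φ(δ − 1.960) + Φ(−δ − 1.960) = Φ(1.171) + Φ(-5.091) = 0.8791 + 0.0000 = 0.8791.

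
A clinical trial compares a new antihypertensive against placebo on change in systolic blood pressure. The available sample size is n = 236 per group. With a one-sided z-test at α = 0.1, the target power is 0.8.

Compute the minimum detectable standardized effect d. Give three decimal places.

Need Φ(δ − 1.282) = 0.8, so δ = 1.282 + 0.842 = 2.123.
δ = d·√(n/2) ⇒ d = δ/√(n/2) = 2.123/√(236/2) = 0.1955.

d ≈ 0.195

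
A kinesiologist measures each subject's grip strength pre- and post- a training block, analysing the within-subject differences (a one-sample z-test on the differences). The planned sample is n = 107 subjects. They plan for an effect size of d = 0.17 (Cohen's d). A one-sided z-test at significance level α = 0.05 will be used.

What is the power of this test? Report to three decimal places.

Power ≈ 0.545

Noncentrality parameter: δ = d·√n = 0.17 × √107 = 1.7585
Critical value for a one-sided test at α = 0.05: z_α = 1.645.
Power = Φ(δ − 1.645) = Φ(0.114) = 0.5452.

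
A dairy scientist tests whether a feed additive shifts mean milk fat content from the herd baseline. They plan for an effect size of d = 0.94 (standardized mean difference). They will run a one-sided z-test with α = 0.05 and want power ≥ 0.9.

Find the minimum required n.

n = 10

Set Φ(δ − 1.645) = 0.9; then δ − 1.645 = Φ⁻¹(0.9) = 1.282, giving δ = 2.926.
δ = d·√n ⇒ n = (δ/d)² = (2.926 / 0.94)² = 9.69.
Rounding up, n = 10.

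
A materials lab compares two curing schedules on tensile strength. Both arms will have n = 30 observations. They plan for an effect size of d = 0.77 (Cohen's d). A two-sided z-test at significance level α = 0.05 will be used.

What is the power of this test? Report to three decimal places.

Noncentrality parameter: δ = d·√(n/2) = 0.77 × √(30/2) = 2.9822
Two-sided α = 0.05 → critical value z_{0.025} = 1.960.
Power = Φ(δ − 1.960) + Φ(−δ − 1.960) = Φ(1.022) + Φ(-4.942) = 0.8467 + 0.0000 = 0.8467.

Power ≈ 0.847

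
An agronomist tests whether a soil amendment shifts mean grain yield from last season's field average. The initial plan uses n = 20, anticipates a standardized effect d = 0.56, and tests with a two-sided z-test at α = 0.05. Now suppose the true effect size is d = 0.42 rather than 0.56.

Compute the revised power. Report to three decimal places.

Power ≈ 0.468

With d = 0.42: δ = d·√n = 0.42 × √20 = 1.8783. Critical value z_{0.025} = 1.960.
Revised power = Φ(δ − 1.960) + Φ(−δ − 1.960) = Φ(-0.082) + Φ(-3.838) = 0.4675 + 0.0001 = 0.4675.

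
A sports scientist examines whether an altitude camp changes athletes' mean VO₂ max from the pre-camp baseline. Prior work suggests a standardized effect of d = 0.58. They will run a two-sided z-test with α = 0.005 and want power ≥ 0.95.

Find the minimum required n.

n = 59

For power 0.95 need Φ(δ − z_{0.0025}) = 0.95, so δ = z_{0.0025} + z_{0.05} = 2.807 + 1.645 = 4.452.
(For δ > 0 the lower-tail rejection region contributes negligibly to power, so the one-term inversion is standard.)
δ = d·√n ⇒ n = (δ/d)² = (4.452 / 0.58)² = 58.92.
Rounding up, n = 59.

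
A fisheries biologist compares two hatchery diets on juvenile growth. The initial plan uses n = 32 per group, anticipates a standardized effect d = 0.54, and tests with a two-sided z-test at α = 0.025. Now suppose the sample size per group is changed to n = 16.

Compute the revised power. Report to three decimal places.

Power ≈ 0.238

With n = 16 per group: δ = d·√(n/2) = 0.54 × √(16/2) = 1.5274. Critical value z_{0.0125} = 2.241.
Revised power = Φ(δ − 2.241) + Φ(−δ − 2.241) = Φ(-0.714) + Φ(-3.769) = 0.2376 + 0.0001 = 0.2377.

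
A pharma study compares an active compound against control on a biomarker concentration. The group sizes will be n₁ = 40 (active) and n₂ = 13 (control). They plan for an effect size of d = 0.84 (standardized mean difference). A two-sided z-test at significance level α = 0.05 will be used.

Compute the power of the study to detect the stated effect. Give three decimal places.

Noncentrality parameter: δ = d / √(1/n₁ + 1/n₂) = 0.84 / √(1/40 + 1/13) = 2.6311
Critical value for a two-sided test at α = 0.05: z_{α/2} = 1.960.
Power = Φ(δ − 1.960) + Φ(−δ − 1.960) = Φ(0.671) + Φ(-4.591) = 0.7489 + 0.0000 = 0.7489.

Power ≈ 0.749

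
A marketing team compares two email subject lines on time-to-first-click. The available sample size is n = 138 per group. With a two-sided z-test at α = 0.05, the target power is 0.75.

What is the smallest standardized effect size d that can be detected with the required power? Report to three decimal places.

Required noncentrality: δ = z_{0.025} + z_{0.25} = 1.960 + 0.674 = 2.634.
(The second rejection-region term Φ(−δ − z_{α/2}) is negligible and dropped.)
δ = d·√(n/2) ⇒ d = δ/√(n/2) = 2.634/√(138/2) = 0.3172.

d ≈ 0.317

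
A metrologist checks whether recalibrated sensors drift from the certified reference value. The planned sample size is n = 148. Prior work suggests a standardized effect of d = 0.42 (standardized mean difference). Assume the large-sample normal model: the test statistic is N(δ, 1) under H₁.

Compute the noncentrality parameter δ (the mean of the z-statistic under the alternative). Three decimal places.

δ ≈ 5.110

The noncentrality parameter scales effect size by the design's sample-size factor: δ = d·√n = 0.42 × √148 = 5.1095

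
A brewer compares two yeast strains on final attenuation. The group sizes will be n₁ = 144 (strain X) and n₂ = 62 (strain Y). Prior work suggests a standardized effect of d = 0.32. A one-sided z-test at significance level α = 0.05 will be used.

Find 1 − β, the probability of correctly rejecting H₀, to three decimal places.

Power ≈ 0.678

Noncentrality parameter: δ = d / √(1/n₁ + 1/n₂) = 0.32 / √(1/144 + 1/62) = 2.1067
Critical value for a one-sided test at α = 0.05: z_α = 1.645.
Power = Φ(δ − 1.645) = Φ(0.462) = 0.6779.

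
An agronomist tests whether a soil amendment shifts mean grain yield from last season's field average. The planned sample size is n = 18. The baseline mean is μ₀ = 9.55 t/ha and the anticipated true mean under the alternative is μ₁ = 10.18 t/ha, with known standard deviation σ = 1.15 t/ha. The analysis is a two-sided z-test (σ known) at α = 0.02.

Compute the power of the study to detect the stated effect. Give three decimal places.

Standardized effect: d = |μ₁ − μ₀| / σ = |10.18 − 9.55| / 1.15 = 0.5478
Noncentrality parameter: δ = d·√n = 0.5478 × √18 = 2.3242
Two-sided α = 0.02 → critical value z_{0.01} = 2.326.
Power = Φ(δ − 2.326) + Φ(−δ − 2.326) = Φ(-0.002) + Φ(-4.651) = 0.4992 + 0.0000 = 0.4992.

Power ≈ 0.499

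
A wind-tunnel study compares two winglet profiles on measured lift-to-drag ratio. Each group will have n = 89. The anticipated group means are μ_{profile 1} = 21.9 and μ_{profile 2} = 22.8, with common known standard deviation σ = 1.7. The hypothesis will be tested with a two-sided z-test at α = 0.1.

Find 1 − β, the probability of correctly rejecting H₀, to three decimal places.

Standardized effect: d = |μ_{profile 1} − μ_{profile 2}| / σ = |21.9 − 22.8| / 1.7 = 0.5294
Noncentrality parameter: δ = d·√(n/2) = 0.5294 × √(89/2) = 3.5316
Critical value for a two-sided test at α = 0.1: z_{α/2} = 1.645.
Power = Φ(δ − 1.645) + Φ(−δ − 1.645) = Φ(1.887) + Φ(-5.176) = 0.9704 + 0.0000 = 0.9704.

Power ≈ 0.970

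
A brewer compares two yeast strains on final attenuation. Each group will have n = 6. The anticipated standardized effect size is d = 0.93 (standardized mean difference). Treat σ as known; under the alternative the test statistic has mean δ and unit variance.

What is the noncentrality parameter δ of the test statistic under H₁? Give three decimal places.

δ ≈ 1.611

The noncentrality parameter scales effect size by the design's sample-size factor: δ = d·√(n/2) = 0.93 × √(6/2) = 1.6108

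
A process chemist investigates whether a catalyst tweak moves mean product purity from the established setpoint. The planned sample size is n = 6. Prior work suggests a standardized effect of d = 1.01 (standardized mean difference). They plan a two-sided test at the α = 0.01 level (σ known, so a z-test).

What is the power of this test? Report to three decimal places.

Power ≈ 0.459

Noncentrality parameter: λ = d·√n = 1.01 × √6 = 2.4740
Two-sided α = 0.01 → critical value z_{0.005} = 2.576.
Power = Φ(λ − 2.576) + Φ(−λ − 2.576) = Φ(-0.102) + Φ(-5.050) = 0.4594 + 0.0000 = 0.4594.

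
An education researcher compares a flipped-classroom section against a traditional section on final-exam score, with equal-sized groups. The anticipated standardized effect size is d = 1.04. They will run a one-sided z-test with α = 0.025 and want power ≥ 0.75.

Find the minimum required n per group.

n = 13 per group

Set Φ(δ − 1.960) = 0.75; then δ − 1.960 = Φ⁻¹(0.75) = 0.674, giving δ = 2.634.
δ = d·√(n/2) ⇒ n = 2(δ/d)² = 2 × (2.634 / 1.04)² = 12.83.
Round up to the next whole unit.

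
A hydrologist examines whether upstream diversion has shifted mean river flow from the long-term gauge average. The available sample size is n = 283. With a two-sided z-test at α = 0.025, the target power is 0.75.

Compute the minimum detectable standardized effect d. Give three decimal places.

Required noncentrality: δ = z_{0.0125} + z_{0.25} = 2.241 + 0.674 = 2.916.
(The second rejection-region term Φ(−δ − z_{α/2}) is negligible and dropped.)
δ = d·√n ⇒ d = δ/√n = 2.916/√283 = 0.1733.

d ≈ 0.173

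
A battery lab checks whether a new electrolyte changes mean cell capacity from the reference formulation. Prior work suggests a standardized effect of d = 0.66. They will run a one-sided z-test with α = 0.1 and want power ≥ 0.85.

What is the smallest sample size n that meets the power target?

Set Φ(δ − 1.282) = 0.85; then δ − 1.282 = Φ⁻¹(0.85) = 1.036, giving δ = 2.318.
δ = d·√n ⇒ n = (δ/d)² = (2.318 / 0.66)² = 12.33.
Round up to the next whole unit.

n = 13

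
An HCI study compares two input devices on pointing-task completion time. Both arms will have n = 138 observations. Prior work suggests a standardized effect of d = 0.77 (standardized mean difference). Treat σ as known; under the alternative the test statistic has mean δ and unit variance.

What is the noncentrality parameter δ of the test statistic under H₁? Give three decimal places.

δ = d·√(n/2) = 0.77 × √(138/2) = 6.3961

δ ≈ 6.396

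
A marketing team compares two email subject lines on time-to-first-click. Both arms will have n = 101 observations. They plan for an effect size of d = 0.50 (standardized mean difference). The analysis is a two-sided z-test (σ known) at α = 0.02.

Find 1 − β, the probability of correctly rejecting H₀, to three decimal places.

Noncentrality parameter: δ = d·√(n/2) = 0.50 × √(101/2) = 3.5532
Two-sided α = 0.02 → critical value z_{0.01} = 2.326.
Power = Φ(δ − 2.326) + Φ(−δ − 2.326) = Φ(1.227) + Φ(-5.880) = 0.8901 + 0.0000 = 0.8901.

Power ≈ 0.890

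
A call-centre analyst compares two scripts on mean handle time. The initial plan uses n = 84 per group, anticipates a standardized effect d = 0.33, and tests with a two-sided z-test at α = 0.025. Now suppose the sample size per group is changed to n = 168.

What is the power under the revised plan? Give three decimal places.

Power ≈ 0.783

With n = 168 per group: δ = d·√(n/2) = 0.33 × √(168/2) = 3.0245. Critical value z_{0.0125} = 2.241.
Revised power = Φ(δ − 2.241) + Φ(−δ − 2.241) = Φ(0.783) + Φ(-5.266) = 0.7832 + 0.0000 = 0.7832.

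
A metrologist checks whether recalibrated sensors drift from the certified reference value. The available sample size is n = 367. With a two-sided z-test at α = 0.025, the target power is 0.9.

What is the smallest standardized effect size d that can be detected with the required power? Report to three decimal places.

Required noncentrality: δ = z_{0.0125} + z_{0.10} = 2.241 + 1.282 = 3.523.
(Lower-tail contribution to power is negligible for δ > 0.)
δ = d·√n ⇒ d = δ/√n = 3.523/√367 = 0.1839.

d ≈ 0.184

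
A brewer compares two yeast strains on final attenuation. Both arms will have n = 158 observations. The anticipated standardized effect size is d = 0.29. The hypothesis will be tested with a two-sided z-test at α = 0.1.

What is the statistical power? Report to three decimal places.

Power ≈ 0.825

Noncentrality parameter: δ = d·√(n/2) = 0.29 × √(158/2) = 2.5776
Two-sided α = 0.1 → critical value z_{0.05} = 1.645.
Power = Φ(δ − 1.645) + Φ(−δ − 1.645) = Φ(0.933) + Φ(-4.222) = 0.8245 + 0.0000 = 0.8245.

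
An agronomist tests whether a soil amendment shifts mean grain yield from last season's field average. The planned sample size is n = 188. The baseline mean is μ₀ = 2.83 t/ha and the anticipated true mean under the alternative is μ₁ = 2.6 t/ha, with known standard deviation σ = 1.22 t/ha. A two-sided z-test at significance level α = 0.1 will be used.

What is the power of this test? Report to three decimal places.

Standardized effect: d = |μ₁ − μ₀| / σ = |2.6 − 2.83| / 1.22 = 0.1885
Noncentrality parameter: δ = d·√n = 0.1885 × √188 = 2.5849
Critical value for a two-sided test at α = 0.1: z_{α/2} = 1.645.
Power = Φ(δ − 1.645) + Φ(−δ − 1.645) = Φ(0.940) + Φ(-4.230) = 0.8264 + 0.0000 = 0.8264.

Power ≈ 0.826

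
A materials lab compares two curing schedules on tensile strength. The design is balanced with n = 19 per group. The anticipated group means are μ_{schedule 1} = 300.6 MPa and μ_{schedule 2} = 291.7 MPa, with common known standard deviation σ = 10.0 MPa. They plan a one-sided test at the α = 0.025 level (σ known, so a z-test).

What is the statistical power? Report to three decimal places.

Standardized effect: d = |μ_{schedule 1} − μ_{schedule 2}| / σ = |300.6 − 291.7| / 10.0 = 0.8900
Noncentrality parameter: δ = d·√(n/2) = 0.8900 × √(19/2) = 2.7432
Critical value for a one-sided test at α = 0.025: z_α = 1.960.
Power = Φ(δ − 1.960) = Φ(0.783) = 0.7832.

Power ≈ 0.783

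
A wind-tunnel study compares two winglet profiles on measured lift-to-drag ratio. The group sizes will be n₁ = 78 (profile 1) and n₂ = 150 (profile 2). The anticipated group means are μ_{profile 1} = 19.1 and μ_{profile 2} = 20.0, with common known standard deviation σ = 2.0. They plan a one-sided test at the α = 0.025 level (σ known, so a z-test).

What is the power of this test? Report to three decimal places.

Standardized effect: d = |μ_{profile 1} − μ_{profile 2}| / σ = |19.1 − 20.0| / 2.0 = 0.4500
Noncentrality parameter: δ = d / √(1/n₁ + 1/n₂) = 0.4500 / √(1/78 + 1/150) = 3.2236
Critical value for a one-sided test at α = 0.025: z_α = 1.960.
Power = P(Z > 1.960 − δ) = Φ(1.264) = 0.8968.

Power ≈ 0.897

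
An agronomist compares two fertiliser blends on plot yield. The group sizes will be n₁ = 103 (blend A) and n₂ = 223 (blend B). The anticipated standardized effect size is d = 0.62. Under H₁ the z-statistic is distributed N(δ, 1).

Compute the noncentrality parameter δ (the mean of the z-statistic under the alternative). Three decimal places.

δ = d / √(1/n₁ + 1/n₂) = 0.62 / √(1/103 + 1/223) = 5.2042

δ ≈ 5.204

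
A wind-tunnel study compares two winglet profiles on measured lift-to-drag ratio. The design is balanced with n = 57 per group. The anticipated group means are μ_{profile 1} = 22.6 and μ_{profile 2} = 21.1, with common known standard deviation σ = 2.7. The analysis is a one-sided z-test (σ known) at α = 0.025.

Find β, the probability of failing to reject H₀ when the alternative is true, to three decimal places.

β ≈ 0.157

Standardized effect: d = |μ_{profile 1} − μ_{profile 2}| / σ = |22.6 − 21.1| / 2.7 = 0.5556
Noncentrality parameter: δ = d·√(n/2) = 0.5556 × √(57/2) = 2.9659
One-sided α = 0.025 → critical value z_{0.025} = 1.960.
Power = Φ(δ − 1.960) = Φ(1.006) = 0.8428.
Type II error: β = 1 − power = 1 − 0.8428 = 0.1572.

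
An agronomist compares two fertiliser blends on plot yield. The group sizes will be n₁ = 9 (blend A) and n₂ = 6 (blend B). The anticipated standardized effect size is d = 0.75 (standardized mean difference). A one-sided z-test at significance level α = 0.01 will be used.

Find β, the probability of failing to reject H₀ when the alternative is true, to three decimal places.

Noncentrality parameter: δ = d / √(1/n₁ + 1/n₂) = 0.75 / √(1/9 + 1/6) = 1.4230
One-sided α = 0.01 → critical value z_{0.01} = 2.326.
Power = P(Z > 2.326 − δ) = Φ(-0.903) = 0.1832.
Type II error: β = 1 − power = 1 − 0.1832 = 0.8168.

β ≈ 0.817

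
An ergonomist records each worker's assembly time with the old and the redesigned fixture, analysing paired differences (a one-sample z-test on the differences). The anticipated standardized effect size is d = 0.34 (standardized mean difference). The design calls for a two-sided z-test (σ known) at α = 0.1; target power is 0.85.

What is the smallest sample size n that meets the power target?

For power 0.85 need Φ(δ − z_{0.05}) = 0.85, so δ = z_{0.05} + z_{0.15} = 1.645 + 1.036 = 2.681.
(For δ > 0 the lower-tail rejection region contributes negligibly to power, so the one-term inversion is standard.)
δ = d·√n ⇒ n = (δ/d)² = (2.681 / 0.34)² = 62.19.
Round up to the next whole unit.

n = 63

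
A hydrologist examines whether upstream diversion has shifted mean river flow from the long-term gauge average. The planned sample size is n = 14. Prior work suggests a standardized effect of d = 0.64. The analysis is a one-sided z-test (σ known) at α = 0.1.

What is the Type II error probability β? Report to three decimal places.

β ≈ 0.133

Noncentrality parameter: δ = d·√n = 0.64 × √14 = 2.3947
One-sided α = 0.1 → critical value z_{0.1} = 1.282.
Power = P(Z > 1.282 − δ) = Φ(1.113) = 0.8672.
Type II error: β = 1 − power = 1 − 0.8672 = 0.1328.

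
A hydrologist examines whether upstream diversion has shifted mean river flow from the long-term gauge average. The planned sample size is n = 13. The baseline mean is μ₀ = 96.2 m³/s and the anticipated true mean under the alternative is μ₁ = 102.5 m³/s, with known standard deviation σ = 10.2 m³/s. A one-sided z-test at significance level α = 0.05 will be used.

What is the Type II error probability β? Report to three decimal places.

β ≈ 0.280

Standardized effect: d = |μ₁ − μ₀| / σ = |102.5 − 96.2| / 10.2 = 0.6176
Noncentrality parameter: δ = d·√n = 0.6176 × √13 = 2.2270
Critical value for a one-sided test at α = 0.05: z_α = 1.645.
Power = Φ(δ − 1.645) = Φ(0.582) = 0.7198.
Type II error: β = 1 − power = 1 − 0.7198 = 0.2802.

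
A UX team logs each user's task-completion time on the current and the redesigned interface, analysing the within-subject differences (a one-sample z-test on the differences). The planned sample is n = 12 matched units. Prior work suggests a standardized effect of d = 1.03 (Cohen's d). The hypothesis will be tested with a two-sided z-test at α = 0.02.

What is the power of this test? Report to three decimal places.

Power ≈ 0.893

Noncentrality parameter: δ = d·√n = 1.03 × √12 = 3.5680
Two-sided α = 0.02 → critical value z_{0.01} = 2.326.
Power = Φ(δ − 2.326) + Φ(−δ − 2.326) = Φ(1.242) + Φ(-5.894) = 0.8928 + 0.0000 = 0.8928.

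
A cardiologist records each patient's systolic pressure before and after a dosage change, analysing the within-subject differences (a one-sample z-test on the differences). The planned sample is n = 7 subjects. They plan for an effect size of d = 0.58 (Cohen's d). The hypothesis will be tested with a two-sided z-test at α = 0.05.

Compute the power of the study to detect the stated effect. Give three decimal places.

Noncentrality parameter: δ = d·√n = 0.58 × √7 = 1.5345
Critical value for a two-sided test at α = 0.05: z_{α/2} = 1.960.
Power = Φ(δ − 1.960) + Φ(−δ − 1.960) = Φ(-0.425) + Φ(-3.494) = 0.3353 + 0.0002 = 0.3355.

Power ≈ 0.335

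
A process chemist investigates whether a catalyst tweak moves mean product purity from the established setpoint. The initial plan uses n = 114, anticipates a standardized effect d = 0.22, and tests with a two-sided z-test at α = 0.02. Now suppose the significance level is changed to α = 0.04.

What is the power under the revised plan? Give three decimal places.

δ = d·√n = 0.22 × √114 = 2.3490 (unchanged). New critical value: z_{0.02} = 2.054.
Revised power = Φ(δ − 2.054) + Φ(−δ − 2.054) = Φ(0.295) + Φ(-4.403) = 0.6161 + 0.0000 = 0.6161.

Power ≈ 0.616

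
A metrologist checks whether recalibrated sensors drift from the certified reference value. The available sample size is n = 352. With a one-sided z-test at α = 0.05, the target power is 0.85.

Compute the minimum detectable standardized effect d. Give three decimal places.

d ≈ 0.143

Required noncentrality: δ = z_{0.05} + z_{0.15} = 1.645 + 1.036 = 2.681.
δ = d·√n ⇒ d = δ/√n = 2.681/√352 = 0.1429.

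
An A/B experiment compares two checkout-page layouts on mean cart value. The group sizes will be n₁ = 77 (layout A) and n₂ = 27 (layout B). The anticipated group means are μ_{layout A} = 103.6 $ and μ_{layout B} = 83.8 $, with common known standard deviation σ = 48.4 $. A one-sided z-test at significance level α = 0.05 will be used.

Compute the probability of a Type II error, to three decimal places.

Standardized effect: d = |μ_{layout A} − μ_{layout B}| / σ = |103.6 − 83.8| / 48.4 = 0.4091
Noncentrality parameter: δ = d / √(1/n₁ + 1/n₂) = 0.4091 / √(1/77 + 1/27) = 1.8291
Critical value for a one-sided test at α = 0.05: z_α = 1.645.
Power = P(Z > 1.645 − δ) = Φ(0.184) = 0.5731.
Type II error: β = 1 − power = 1 − 0.5731 = 0.4269.

β ≈ 0.427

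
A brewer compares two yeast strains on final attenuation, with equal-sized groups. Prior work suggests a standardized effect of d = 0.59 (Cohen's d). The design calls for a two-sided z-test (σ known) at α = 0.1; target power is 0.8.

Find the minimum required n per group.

n = 36 per group

Set Φ(δ − 1.645) = 0.8; then δ − 1.645 = Φ⁻¹(0.8) = 0.842, giving δ = 2.486.
(Ignoring the negligible lower-tail rejection probability gives the usual closed-form inversion.)
δ = d·√(n/2) ⇒ n = 2(δ/d)² = 2 × (2.486 / 0.59)² = 35.52.
Rounding up, n = 36 per group.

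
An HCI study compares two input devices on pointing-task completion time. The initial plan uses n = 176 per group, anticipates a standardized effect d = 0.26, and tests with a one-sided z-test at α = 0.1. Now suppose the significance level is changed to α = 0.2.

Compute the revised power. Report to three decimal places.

δ = d·√(n/2) = 0.26 × √(176/2) = 2.4390 (unchanged). New critical value: z_{0.2} = 0.842.
Revised power = P(Z > 0.842 − δ) = Φ(1.597) = 0.9449.

Power ≈ 0.945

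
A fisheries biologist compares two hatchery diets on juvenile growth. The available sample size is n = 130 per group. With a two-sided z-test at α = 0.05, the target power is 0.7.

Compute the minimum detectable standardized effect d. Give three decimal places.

Required noncentrality: δ = z_{0.025} + z_{0.30} = 1.960 + 0.524 = 2.484.
(The second rejection-region term Φ(−δ − z_{α/2}) is negligible and dropped.)
δ = d·√(n/2) ⇒ d = δ/√(n/2) = 2.484/√(130/2) = 0.3081.

d ≈ 0.308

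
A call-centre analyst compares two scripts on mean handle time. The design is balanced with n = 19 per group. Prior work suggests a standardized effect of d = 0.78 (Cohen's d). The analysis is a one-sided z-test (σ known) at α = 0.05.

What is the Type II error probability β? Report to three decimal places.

β ≈ 0.224

Noncentrality parameter: δ = d·√(n/2) = 0.78 × √(19/2) = 2.4041
Critical value for a one-sided test at α = 0.05: z_α = 1.645.
Power = P(Z > 1.645 − δ) = Φ(0.759) = 0.7762.
Type II error: β = 1 − power = 1 − 0.7762 = 0.2238.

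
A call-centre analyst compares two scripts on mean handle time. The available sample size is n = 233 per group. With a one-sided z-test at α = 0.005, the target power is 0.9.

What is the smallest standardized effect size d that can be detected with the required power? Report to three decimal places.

Need Φ(δ − 2.576) = 0.9, so δ = 2.576 + 1.282 = 3.857.
δ = d·√(n/2) ⇒ d = δ/√(n/2) = 3.857/√(233/2) = 0.3574.

d ≈ 0.357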